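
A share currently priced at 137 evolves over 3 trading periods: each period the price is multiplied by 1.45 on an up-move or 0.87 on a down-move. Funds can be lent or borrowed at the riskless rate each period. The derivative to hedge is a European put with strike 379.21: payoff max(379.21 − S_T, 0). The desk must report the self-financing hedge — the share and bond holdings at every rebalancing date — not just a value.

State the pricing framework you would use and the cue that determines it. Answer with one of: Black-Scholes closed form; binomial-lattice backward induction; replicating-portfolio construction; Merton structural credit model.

Key observation: a price alone would not answer the question — the per-node share/bond construction on the spot-137, 1.45/0.87 tree is required, and only the replicating-portfolio method yields it.

framework: replicating-portfolio construction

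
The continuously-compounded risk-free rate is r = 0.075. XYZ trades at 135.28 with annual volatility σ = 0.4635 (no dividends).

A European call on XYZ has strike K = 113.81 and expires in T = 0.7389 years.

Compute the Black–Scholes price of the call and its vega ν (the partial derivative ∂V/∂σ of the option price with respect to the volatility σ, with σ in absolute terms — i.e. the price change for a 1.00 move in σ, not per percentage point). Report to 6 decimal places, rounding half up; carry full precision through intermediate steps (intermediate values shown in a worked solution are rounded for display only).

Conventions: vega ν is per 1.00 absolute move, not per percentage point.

price = 35.991570
ν = 34.435106

σ√T = 0.4635·√0.7389 = 0.398421
d₁ = (ln(S/K) + (r+σ²/2)T) / (σ√T) = (ln(135.28/113.81) + (0.075+0.4635²/2)·0.7389) / 0.398421 = (0.172816 + 0.134787) / 0.398421 = 0.772056
d₂ = d₁ − σ√T = 0.772056 − 0.398421 = 0.373635
e^{−rT} = 0.946090
N(d₁) = 0.779959,  N(d₂) = 0.645662
Call price V = S·N(d₁) − K·e^{−rT}·N(d₂) = 105.512905 − 69.521335 = 35.991570
φ(d₁) = (1/√(2π))·e^{−d₁²/2} = 0.296125
ν = S·φ(d₁)·√T = 34.435106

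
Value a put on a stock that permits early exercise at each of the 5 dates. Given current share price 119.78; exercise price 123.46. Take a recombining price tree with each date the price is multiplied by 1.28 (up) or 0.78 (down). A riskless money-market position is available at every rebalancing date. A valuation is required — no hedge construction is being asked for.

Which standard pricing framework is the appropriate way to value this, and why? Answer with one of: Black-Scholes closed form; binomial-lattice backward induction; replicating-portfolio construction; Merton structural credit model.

framework: binomial-lattice backward induction

Key observation: the defining feature is the embedded early-exercise option across 5 discrete dates on the spot-119.78 tree; pricing the strike-123.46 put means working backward with an exercise test at every node.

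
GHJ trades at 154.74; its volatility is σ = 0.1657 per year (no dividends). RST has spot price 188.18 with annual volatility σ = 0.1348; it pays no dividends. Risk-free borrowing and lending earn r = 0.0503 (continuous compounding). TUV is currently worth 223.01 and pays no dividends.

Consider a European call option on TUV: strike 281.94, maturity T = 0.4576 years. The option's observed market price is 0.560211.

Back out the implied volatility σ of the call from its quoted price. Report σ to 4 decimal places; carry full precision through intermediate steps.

At σ = 0.1837 the Black–Scholes value reproduces the quote:
σ√T = 0.1837·√0.4576 = 0.124266
d₁ = (ln(S/K) + (r+σ²/2)T) / (σ√T) = (ln(223.01/281.94) + (0.0503+0.1837²/2)·0.4576) / 0.124266 = (-0.234478 + 0.030738) / 0.124266 = -1.639543
d₂ = d₁ − σ√T = -1.639543 − 0.124266 = -1.763809
e^{−rT} = 0.977246
N(d₁) = 0.050550,  N(d₂) = 0.038882
V = S·N(d₁) − K·e^{−rT}·N(d₂) = 11.273181 − 10.712969 = 0.560211 (equal to the quote); since ∂V/∂σ > 0 for all σ, the implied volatility is unique

sigma = 0.1837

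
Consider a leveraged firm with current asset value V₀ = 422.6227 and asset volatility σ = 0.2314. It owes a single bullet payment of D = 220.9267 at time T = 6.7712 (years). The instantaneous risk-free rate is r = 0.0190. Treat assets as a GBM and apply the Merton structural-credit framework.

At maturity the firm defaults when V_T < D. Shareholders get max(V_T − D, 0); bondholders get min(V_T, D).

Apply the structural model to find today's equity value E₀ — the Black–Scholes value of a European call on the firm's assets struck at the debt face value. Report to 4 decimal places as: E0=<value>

Work the structural quantities from V₀ = 422.6227 against face 220.9267:
d₁ = [ln(V₀/D) + (r + σ²/2)T] / (σ√T)
   = [ln(422.6227/220.9267) + (0.0190 + 0.5·0.2314²)·6.7712] / (0.2314·√6.7712)
   = [0.648649 + 0.309938] / 0.602138 = 1.591972
d₂ = d₁ − σ√T = 1.591972 − 0.602138 = 0.989833
N(d₁) = 0.944304,  N(d₂) = 0.838872,  e^(−rT) = 0.879279
E₀ = V₀·N(d₁) − D·e^(−rT)·N(d₂)
   = 422.6227·0.944304 − 220.9267·0.879279·0.838872 = 236.128326

E0=236.1283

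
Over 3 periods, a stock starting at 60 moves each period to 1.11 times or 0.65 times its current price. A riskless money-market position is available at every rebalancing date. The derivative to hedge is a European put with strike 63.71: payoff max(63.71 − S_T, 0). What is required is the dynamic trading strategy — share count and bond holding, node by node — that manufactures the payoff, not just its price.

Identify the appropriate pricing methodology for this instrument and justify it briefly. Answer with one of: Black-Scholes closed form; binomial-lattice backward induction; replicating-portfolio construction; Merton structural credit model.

framework: replicating-portfolio construction

Key observation: since the answer must list Δ and B at each node of the 1.11/0.65 lattice on 60, the replicating-portfolio method — solving the two-state system at every node — is the one that applies.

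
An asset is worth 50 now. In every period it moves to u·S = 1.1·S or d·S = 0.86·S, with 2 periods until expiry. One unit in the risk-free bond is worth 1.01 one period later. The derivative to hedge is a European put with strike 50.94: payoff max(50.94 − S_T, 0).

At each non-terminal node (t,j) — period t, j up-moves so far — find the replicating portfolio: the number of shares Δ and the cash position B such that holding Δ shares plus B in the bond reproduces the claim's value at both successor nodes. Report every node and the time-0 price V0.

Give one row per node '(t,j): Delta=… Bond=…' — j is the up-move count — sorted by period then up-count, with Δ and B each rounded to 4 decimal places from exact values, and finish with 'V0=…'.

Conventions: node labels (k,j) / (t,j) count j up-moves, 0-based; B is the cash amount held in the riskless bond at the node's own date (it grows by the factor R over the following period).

Under the risk-neutral measure, an up-move has probability p* = (R−d)/(u−d) = 0.6250 and values discount at R = 1.01.
Terminal payoffs: V(2,0)=13.9600, V(2,1)=3.6400, V(2,2)=0.0000
(1,0): S=43.0000. Δ = (V_up−V_dn)/(S_up−S_dn) = (3.6400−13.9600)/(47.3000−36.9800) = -1.0000. V = [p*·3.6400 + (1−p*)·13.9600]/1.01 = 7.4356. B = V − Δ·S = 50.4356.
(1,1): S=55.0000. Δ = (V_up−V_dn)/(S_up−S_dn) = (0.0000−3.6400)/(60.5000−47.3000) = -0.2758. V = [p*·0.0000 + (1−p*)·3.6400]/1.01 = 1.3515. B = V − Δ·S = 16.5182.
(0,0): S=50.0000. Δ = (V_up−V_dn)/(S_up−S_dn) = (1.3515−7.4356)/(55.0000−43.0000) = -0.5070. V = [p*·1.3515 + (1−p*)·7.4356]/1.01 = 3.5971. B = V − Δ·S = 28.9477.
Check: Δ(0,0)·S0 + B(0,0) = 3.5971 = V0.

(0,0): Delta=-0.5070 Bond=28.9477
(1,0): Delta=-1.0000 Bond=50.4356
(1,1): Delta=-0.2758 Bond=16.5182
V0=3.5971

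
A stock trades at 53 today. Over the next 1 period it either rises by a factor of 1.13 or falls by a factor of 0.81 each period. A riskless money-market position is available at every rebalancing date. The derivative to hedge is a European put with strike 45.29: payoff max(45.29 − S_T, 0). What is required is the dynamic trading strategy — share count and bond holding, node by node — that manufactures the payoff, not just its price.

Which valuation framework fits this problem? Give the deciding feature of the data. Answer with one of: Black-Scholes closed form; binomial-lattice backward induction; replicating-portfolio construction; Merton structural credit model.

Key observation: a price alone would not answer the question — the per-node share/bond construction on the spot-53, 1.13/0.81 tree is required, and only the replicating-portfolio method yields it.

framework: replicating-portfolio construction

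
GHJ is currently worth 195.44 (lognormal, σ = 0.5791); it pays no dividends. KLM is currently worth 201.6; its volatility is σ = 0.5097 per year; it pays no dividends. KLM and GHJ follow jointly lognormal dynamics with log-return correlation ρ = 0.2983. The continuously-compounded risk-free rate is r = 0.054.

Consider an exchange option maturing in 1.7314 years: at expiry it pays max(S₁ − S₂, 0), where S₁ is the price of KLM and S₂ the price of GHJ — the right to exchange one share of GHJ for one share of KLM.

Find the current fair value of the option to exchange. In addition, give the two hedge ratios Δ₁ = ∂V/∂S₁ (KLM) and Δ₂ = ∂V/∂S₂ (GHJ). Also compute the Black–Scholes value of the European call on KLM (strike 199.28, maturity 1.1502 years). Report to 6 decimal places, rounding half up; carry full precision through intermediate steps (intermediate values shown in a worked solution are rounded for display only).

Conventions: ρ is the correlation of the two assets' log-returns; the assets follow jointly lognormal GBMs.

exchange price = 68.596053
Δ1 = 0.678077
Δ2 = -0.348466
price(KLM call K=199.28) = 49.411650

σ_eff = √(σ₁² + σ₂² − 2ρσ₁σ₂) = √(0.5097² + 0.5791² − 2·0.2983·0.5097·0.5791) = 0.647344
d₁ = (ln(S₁/S₂) + (q₂ − q₁ + σ_eff²/2)T) / (σ_eff√T) = (ln(201.6/195.44) + (0.0 − 0.0 + 0.209527)·1.7314) / 0.851792 = 0.462328
d₂ = d₁ − σ_eff√T = 0.462328 − 0.851792 = -0.389465
N(d₁) = 0.678077,  N(d₂) = 0.348466
V = S₁·e^{−q₁T}·N(d₁) − S₂·e^{−q₂T}·N(d₂) = 136.700292 − 68.104239 = 68.596053
Δ₁ = e^{−q₁T}·N(d₁) = 0.678077;  Δ₂ = −e^{−q₂T}·N(d₂) = -0.348466
[vanilla: KLM call K=199.28]
σ√T = 0.5097·√1.1502 = 0.546640
d₁ = (ln(S/K) + (r+σ²/2)T) / (σ√T) = (ln(201.6/199.28) + (0.054+0.5097²/2)·1.1502) / 0.546640 = (0.011575 + 0.211518) / 0.546640 = 0.408117
d₂ = d₁ − σ√T = 0.408117 − 0.546640 = -0.138523
e^{−rT} = 0.939779
N(d₁) = 0.658406,  N(d₂) = 0.444914
price = S·N(d₁) − K·e^{−rT}·N(d₂) = 132.734674 − 83.323024 = 49.411650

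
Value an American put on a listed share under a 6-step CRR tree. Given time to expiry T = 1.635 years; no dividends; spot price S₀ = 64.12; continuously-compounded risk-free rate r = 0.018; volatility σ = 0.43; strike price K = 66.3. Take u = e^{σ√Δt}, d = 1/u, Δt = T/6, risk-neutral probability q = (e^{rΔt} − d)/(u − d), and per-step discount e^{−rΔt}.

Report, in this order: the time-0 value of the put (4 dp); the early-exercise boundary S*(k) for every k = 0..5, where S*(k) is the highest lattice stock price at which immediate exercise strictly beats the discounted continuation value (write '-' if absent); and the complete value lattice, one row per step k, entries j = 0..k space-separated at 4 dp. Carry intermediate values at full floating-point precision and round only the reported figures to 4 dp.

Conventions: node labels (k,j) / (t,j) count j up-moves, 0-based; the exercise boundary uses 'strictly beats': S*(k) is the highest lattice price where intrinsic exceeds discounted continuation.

params: Δt=0.27250 u=1.25165 d=0.79894 q=0.45498 e^(-rΔt)=0.99511
t_6 payoffs: 49.6242 40.1751 25.3716 2.1800 0.0000 0.0000 0.0000
t_5: node(5,0) S=20.8723 payoff=45.4277 vs cont=45.1033 → 45.4277 [stop]  node(5,1) S=32.6994 payoff=33.6006 vs cont=33.2762 → 33.6006 [stop]  node(5,2) S=51.2282 payoff=15.0718 vs cont=14.7474 → 15.0718 [stop]  node(5,3) S=80.2561 payoff=0.0000 vs cont=1.1823 → 1.1823 [wait]  node(5,4) S=125.7324 payoff=0.0000 vs cont=0.0000 → 0.0000 [wait]  node(5,5) S=196.9775 payoff=0.0000 vs cont=0.0000 → 0.0000 [wait]  ⇒ S*(5)=51.2282
t_4: node(4,0) S=26.1249 payoff=40.1751 vs cont=39.8507 → 40.1751 [stop]  node(4,1) S=40.9284 payoff=25.3716 vs cont=25.0472 → 25.3716 [stop]  node(4,2) S=64.1200 payoff=2.1800 vs cont=8.7096 → 8.7096 [wait]  node(4,3) S=100.4530 payoff=0.0000 vs cont=0.6412 → 0.6412 [wait]  node(4,4) S=157.3736 payoff=0.0000 vs cont=0.0000 → 0.0000 [wait]  ⇒ S*(4)=40.9284
t_3: node(3,0) S=32.6994 payoff=33.6006 vs cont=33.2762 → 33.6006 [stop]  node(3,1) S=51.2282 payoff=15.0718 vs cont=17.7037 → 17.7037 [wait]  node(3,2) S=80.2561 payoff=0.0000 vs cont=5.0140 → 5.0140 [wait]  node(3,3) S=125.7324 payoff=0.0000 vs cont=0.3478 → 0.3478 [wait]  ⇒ S*(3)=32.6994
t_2: node(2,0) S=40.9284 payoff=25.3716 vs cont=26.2388 → 26.2388 [wait]  node(2,1) S=64.1200 payoff=2.1800 vs cont=11.8718 → 11.8718 [wait]  node(2,2) S=100.4530 payoff=0.0000 vs cont=2.8768 → 2.8768 [wait]  ⇒ S*(2)=-
t_1: node(1,0) S=51.2282 payoff=15.0718 vs cont=19.6057 → 19.6057 [wait]  node(1,1) S=80.2561 payoff=0.0000 vs cont=7.7412 → 7.7412 [wait]  ⇒ S*(1)=-
t_0: node(0,0) S=64.1200 payoff=2.1800 vs cont=14.1381 → 14.1381 [wait]  ⇒ S*(0)=-

price = 14.1381
boundary = - - - 32.6994 40.9284 51.2282
tree:
14.1381
19.6057 7.7412
26.2388 11.8718 2.8768
33.6006 17.7037 5.0140 0.3478
40.1751 25.3716 8.7096 0.6412 0.0000
45.4277 33.6006 15.0718 1.1823 0.0000 0.0000
49.6242 40.1751 25.3716 2.1800 0.0000 0.0000 0.0000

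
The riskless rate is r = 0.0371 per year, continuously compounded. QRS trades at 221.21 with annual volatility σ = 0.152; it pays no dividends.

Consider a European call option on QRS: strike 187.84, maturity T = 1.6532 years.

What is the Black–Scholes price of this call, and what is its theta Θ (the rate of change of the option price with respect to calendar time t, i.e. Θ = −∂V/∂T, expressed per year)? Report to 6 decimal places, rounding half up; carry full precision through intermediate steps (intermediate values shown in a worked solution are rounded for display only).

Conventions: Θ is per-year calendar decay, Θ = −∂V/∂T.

σ√T = 0.152·√1.6532 = 0.195437
d₁ = (ln(S/K) + (r+σ²/2)T) / (σ√T) = (ln(221.21/187.84) + (0.0371+0.152²/2)·1.6532) / 0.195437 = (0.163522 + 0.080431) / 0.195437 = 1.248247
d₂ = d₁ − σ√T = 1.248247 − 0.195437 = 1.052811
e^{−rT} = 0.940509
N(d₁) = 0.894030,  N(d₂) = 0.853786
Call price V = S·N(d₁) − K·e^{−rT}·N(d₂) = 197.768320 − 150.834349 = 46.933971
φ(d₁) = (1/√(2π))·e^{−d₁²/2} = 0.183049
Θ = −S·φ(d₁)·σ/(2√T) − r·K·e^{−rT}·N(d₂) = −2.393448 − 5.595954 = -7.989402

price = 46.933971
Θ = -7.989402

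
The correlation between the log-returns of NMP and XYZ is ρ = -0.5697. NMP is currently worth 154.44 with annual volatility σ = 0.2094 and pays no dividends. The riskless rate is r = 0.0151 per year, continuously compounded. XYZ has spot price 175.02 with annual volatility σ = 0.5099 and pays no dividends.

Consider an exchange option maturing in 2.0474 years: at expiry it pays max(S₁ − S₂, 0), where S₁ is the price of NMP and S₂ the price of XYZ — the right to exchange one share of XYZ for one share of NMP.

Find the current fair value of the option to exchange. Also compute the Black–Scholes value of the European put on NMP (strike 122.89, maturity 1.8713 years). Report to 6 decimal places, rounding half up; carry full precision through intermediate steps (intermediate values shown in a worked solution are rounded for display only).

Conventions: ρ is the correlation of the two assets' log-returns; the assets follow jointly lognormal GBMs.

σ_eff = √(σ₁² + σ₂² − 2ρσ₁σ₂) = √(0.2094² + 0.5099² − 2·-0.5697·0.2094·0.5099) = 0.652306
d₁ = (ln(S₁/S₂) + (q₂ − q₁ + σ_eff²/2)T) / (σ_eff√T) = (ln(154.44/175.02) + (0.0 − 0.0 + 0.212752)·2.0474) / 0.933368 = 0.332659
d₂ = d₁ − σ_eff√T = 0.332659 − 0.933368 = -0.600709
N(d₁) = 0.630304,  N(d₂) = 0.274017
V = S₁·e^{−q₁T}·N(d₁) − S₂·e^{−q₂T}·N(d₂) = 97.344182 − 47.958441 = 49.385740
[vanilla: NMP put K=122.89]
σ√T = 0.2094·√1.8713 = 0.286450
d₁ = (ln(S/K) + (r+σ²/2)T) / (σ√T) = (ln(154.44/122.89) + (0.0151+0.2094²/2)·1.8713) / 0.286450 = (0.228516 + 0.069283) / 0.286450 = 1.039622
d₂ = d₁ − σ√T = 1.039622 − 0.286450 = 0.753172
e^{−rT} = 0.972139
N(−d₁) = 0.149258,  N(−d₂) = 0.225673
price = K·e^{−rT}·N(−d₂) − S·N(−d₁) = 26.960312 − 23.051377 = 3.908935

exchange price = 49.385740
price(NMP put K=122.89) = 3.908935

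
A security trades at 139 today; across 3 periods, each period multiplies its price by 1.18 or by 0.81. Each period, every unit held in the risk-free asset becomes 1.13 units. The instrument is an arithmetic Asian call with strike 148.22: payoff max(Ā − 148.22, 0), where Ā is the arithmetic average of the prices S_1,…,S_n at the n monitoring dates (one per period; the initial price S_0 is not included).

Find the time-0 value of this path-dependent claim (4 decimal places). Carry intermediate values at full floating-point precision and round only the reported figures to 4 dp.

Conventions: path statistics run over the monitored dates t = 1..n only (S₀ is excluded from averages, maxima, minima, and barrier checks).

price = 22.9515

Under the martingale measure an up-move has probability p* = 0.8649; value the claim as the probability-weighted average of per-path payoffs, discounted 3 periods at R = 1.13.
Enumerate all 2^3 = 8 price paths (U = up ×1.18, D = down ×0.81); each path with k up-moves has probability p*^k·(1−p*)^(3−k).
DDD: Ā=92.5527, payoff=0.0000, prob=0.002468
UDD: Ā=134.8299, payoff=0.0000, prob=0.015794
DUD: Ā=117.6866, payoff=0.0000, prob=0.015794
UUD: Ā=171.4446, payoff=23.2246, prob=0.101080
DDU: Ā=103.8005, payoff=0.0000, prob=0.015794
UDU: Ā=151.2155, payoff=2.9955, prob=0.101080
DUU: Ā=134.0722, payoff=0.0000, prob=0.101080
UUU: Ā=195.3150, payoff=47.0950, prob=0.646911
Price = Σ prob·payoff / R^3 = 33.116629 / 1.442897 = 22.9515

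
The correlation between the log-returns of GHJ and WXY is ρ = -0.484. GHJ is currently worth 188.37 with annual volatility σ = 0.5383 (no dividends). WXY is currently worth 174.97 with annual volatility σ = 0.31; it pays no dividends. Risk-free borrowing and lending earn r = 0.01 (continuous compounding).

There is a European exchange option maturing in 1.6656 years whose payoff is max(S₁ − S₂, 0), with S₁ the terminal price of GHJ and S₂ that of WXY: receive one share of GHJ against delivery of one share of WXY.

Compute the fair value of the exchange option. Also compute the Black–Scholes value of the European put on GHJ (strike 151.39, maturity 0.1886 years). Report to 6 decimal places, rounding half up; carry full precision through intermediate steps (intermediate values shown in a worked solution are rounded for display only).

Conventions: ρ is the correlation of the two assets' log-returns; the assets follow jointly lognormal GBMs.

exchange price = 73.546651
price(GHJ put K=151.39) = 3.643328

σ_eff = √(σ₁² + σ₂² − 2ρσ₁σ₂) = √(0.5383² + 0.31² − 2·-0.484·0.5383·0.31) = 0.739865
d₁ = (ln(S₁/S₂) + (q₂ − q₁ + σ_eff²/2)T) / (σ_eff√T) = (ln(188.37/174.97) + (0.0 − 0.0 + 0.273700)·1.6656) / 0.954856 = 0.554710
d₂ = d₁ − σ_eff√T = 0.554710 − 0.954856 = -0.400145
N(d₁) = 0.710454,  N(d₂) = 0.344525
V = S₁·e^{−q₁T}·N(d₁) − S₂·e^{−q₂T}·N(d₂) = 133.828141 − 60.281490 = 73.546651
[vanilla: GHJ put K=151.39]
σ√T = 0.5383·√0.1886 = 0.233773
d₁ = (ln(S/K) + (r+σ²/2)T) / (σ√T) = (ln(188.37/151.39) + (0.01+0.5383²/2)·0.1886) / 0.233773 = (0.218549 + 0.029211) / 0.233773 = 1.059829
d₂ = d₁ − σ√T = 1.059829 − 0.233773 = 0.826055
e^{−rT} = 0.998116
N(−d₁) = 0.144611,  N(−d₂) = 0.204386
price = K·e^{−rT}·N(−d₂) − S·N(−d₁) = 30.883751 − 27.240423 = 3.643328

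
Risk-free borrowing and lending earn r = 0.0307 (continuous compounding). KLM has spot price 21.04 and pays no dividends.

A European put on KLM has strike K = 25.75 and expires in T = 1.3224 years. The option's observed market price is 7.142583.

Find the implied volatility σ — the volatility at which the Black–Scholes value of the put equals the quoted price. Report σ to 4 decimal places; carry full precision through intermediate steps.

At σ = 0.4923 the Black–Scholes value reproduces the quote:
σ√T = 0.4923·√1.3224 = 0.566124
d₁ = (ln(S/K) + (r+σ²/2)T) / (σ√T) = (ln(21.04/25.75) + (0.0307+0.4923²/2)·1.3224) / 0.566124 = (-0.202009 + 0.200846) / 0.566124 = -0.002055
d₂ = d₁ − σ√T = -0.002055 − 0.566124 = -0.568179
e^{−rT} = 0.960215
N(−d₁) = 0.500820,  N(−d₂) = 0.715043
V = K·e^{−rT}·N(−d₂) − S·N(−d₁) = 17.679835 − 10.537252 = 7.142583 (equal to the quote); since ∂V/∂σ > 0 for all σ, the implied volatility is unique

sigma = 0.4923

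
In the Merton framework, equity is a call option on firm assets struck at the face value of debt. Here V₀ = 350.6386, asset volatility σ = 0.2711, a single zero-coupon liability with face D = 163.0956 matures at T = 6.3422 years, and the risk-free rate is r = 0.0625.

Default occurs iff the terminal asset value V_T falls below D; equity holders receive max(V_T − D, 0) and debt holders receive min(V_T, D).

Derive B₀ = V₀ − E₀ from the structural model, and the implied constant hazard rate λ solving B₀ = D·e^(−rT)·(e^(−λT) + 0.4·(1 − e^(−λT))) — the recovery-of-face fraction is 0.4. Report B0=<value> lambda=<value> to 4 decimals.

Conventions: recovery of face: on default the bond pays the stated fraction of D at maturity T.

B0=107.3874 lambda=0.0057

Work the structural quantities from V₀ = 350.6386 against face 163.0956:
d₁ = [ln(V₀/D) + (r + σ²/2)T] / (σ√T)
   = [ln(350.6386/163.0956) + (0.0625 + 0.5·0.2711²)·6.3422] / (0.2711·√6.3422)
   = [0.765420 + 0.629448] / 0.682731 = 2.043071
d₂ = d₁ − σ√T = 2.043071 − 0.682731 = 1.360341
N(d₁) = 0.979477,  N(d₂) = 0.913139,  e^(−rT) = 0.672746
E₀ = V₀·N(d₁) − D·e^(−rT)·N(d₂)
   = 350.6386·0.979477 − 163.0956·0.672746·0.913139 = 243.251212
B₀ = V₀ − E₀ = 350.6386 − 243.251212 = 107.387388
e^(−λT) = (B₀·e^(rT)/D − 0.4)/(1 − 0.4) = (107.3874·1.486445/163.0956 − 0.4)/0.6 = 0.96453906
λ = −ln(0.96453906)/6.3422 = 0.005693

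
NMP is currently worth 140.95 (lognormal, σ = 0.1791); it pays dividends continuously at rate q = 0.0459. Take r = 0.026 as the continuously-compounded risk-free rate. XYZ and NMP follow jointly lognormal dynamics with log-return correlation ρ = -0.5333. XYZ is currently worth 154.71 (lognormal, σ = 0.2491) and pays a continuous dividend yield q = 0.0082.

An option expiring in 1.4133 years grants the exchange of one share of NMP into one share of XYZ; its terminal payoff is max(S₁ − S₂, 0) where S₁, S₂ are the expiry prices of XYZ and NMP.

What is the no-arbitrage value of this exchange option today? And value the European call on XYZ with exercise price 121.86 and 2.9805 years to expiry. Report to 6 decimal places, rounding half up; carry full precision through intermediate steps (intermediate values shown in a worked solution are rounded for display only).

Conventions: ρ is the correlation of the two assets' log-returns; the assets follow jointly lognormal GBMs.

exchange price = 36.962076
price(XYZ call K=121.86) = 46.410029

σ_eff = √(σ₁² + σ₂² − 2ρσ₁σ₂) = √(0.2491² + 0.1791² − 2·-0.5333·0.2491·0.1791) = 0.376447
d₁ = (ln(S₁/S₂) + (q₂ − q₁ + σ_eff²/2)T) / (σ_eff√T) = (ln(154.71/140.95) + (0.0459 − 0.0082 + 0.070856)·1.4133) / 0.447529 = 0.550958
d₂ = d₁ − σ_eff√T = 0.550958 − 0.447529 = 0.103429
N(d₁) = 0.709169,  N(d₂) = 0.541189
V = S₁·e^{−q₁T}·N(d₁) − S₂·e^{−q₂T}·N(d₂) = 108.451336 − 71.489260 = 36.962076
[vanilla: XYZ call K=121.86]
σ√T = 0.2491·√2.9805 = 0.430049
d₁ = (ln(S/K) + (r−q+σ²/2)T) / (σ√T) = (ln(154.71/121.86) + (0.026−0.0082+0.2491²/2)·2.9805) / 0.430049 = (0.238680 + 0.145524) / 0.430049 = 0.893394
d₂ = d₁ − σ√T = 0.893394 − 0.430049 = 0.463345
e^{−rT} = 0.925434
e^{−qT} = 0.975856
N(d₁) = 0.814177,  N(d₂) = 0.678441
price = S·e^{−qT}·N(d₁) − K·e^{−rT}·N(d₂) = 122.920131 − 76.510101 = 46.410029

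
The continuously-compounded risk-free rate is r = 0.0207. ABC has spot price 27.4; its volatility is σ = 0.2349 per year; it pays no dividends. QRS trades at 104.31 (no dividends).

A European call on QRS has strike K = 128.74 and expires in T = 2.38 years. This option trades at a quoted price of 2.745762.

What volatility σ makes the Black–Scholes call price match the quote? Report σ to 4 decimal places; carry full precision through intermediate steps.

At σ = 0.1309 the Black–Scholes value reproduces the quote:
σ√T = 0.1309·√2.38 = 0.201943
d₁ = (ln(S/K) + (r+σ²/2)T) / (σ√T) = (ln(104.31/128.74) + (0.0207+0.1309²/2)·2.38) / 0.201943 = (-0.210428 + 0.069656) / 0.201943 = -0.697085
d₂ = d₁ − σ√T = -0.697085 − 0.201943 = -0.899028
e^{−rT} = 0.951928
N(d₁) = 0.242875,  N(d₂) = 0.184319
V = S·N(d₁) − K·e^{−rT}·N(d₂) = 25.334272 − 22.588510 = 2.745762 (the quoted price), and the Black–Scholes price is strictly increasing in σ, so σ is unique

sigma = 0.1309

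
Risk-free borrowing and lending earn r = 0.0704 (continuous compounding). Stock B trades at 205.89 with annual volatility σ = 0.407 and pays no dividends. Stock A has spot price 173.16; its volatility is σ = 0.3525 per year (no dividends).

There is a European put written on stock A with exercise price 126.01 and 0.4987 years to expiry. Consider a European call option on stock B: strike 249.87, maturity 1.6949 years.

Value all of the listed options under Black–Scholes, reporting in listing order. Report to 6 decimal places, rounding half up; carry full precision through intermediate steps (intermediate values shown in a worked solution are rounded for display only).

[stock A put K=126.01]
σ√T = 0.3525·√0.4987 = 0.248931
d₁ = (ln(S/K) + (r+σ²/2)T) / (σ√T) = (ln(173.16/126.01) + (0.0704+0.3525²/2)·0.4987) / 0.248931 = (0.317855 + 0.066092) / 0.248931 = 1.542382
d₂ = d₁ − σ√T = 1.542382 − 0.248931 = 1.293451
e^{−rT} = 0.965501
N(−d₁) = 0.061490,  N(−d₂) = 0.097928
price = K·e^{−rT}·N(−d₂) − S·N(−d₁) = 11.914134 − 10.647678 = 1.266456
[stock B call K=249.87]
σ√T = 0.407·√1.6949 = 0.529866
d₁ = (ln(S/K) + (r+σ²/2)T) / (σ√T) = (ln(205.89/249.87) + (0.0704+0.407²/2)·1.6949) / 0.529866 = (-0.193599 + 0.259700) / 0.529866 = 0.124751
d₂ = d₁ − σ√T = 0.124751 − 0.529866 = -0.405115
e^{−rT} = 0.887523
N(d₁) = 0.549640,  N(d₂) = 0.342696
price = S·N(d₁) − K·e^{−rT}·N(d₂) = 113.165324 − 75.998181 = 37.167143

price(stock A put K=126.01) = 1.266456
price(stock B call K=249.87) = 37.167143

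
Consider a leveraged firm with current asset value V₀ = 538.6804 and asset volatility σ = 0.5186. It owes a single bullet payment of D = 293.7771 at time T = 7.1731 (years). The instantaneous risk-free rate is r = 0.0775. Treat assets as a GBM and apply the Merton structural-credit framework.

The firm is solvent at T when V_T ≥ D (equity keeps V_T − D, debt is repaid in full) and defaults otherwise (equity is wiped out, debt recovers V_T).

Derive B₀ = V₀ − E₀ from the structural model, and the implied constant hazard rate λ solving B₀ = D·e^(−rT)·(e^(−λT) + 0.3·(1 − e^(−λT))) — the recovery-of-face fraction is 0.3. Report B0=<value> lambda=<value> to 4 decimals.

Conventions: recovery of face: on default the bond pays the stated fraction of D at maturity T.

B0=127.6389 lambda=0.0593

Work the structural quantities from V₀ = 538.6804 against face 293.7771:
d₁ = [ln(V₀/D) + (r + σ²/2)T] / (σ√T)
   = [ln(538.6804/293.7771) + (0.0775 + 0.5·0.5186²)·7.1731] / (0.5186·√7.1731)
   = [0.606301 + 1.520503] / 1.388948 = 1.531234
d₂ = d₁ − σ√T = 1.531234 − 1.388948 = 0.142286
N(d₁) = 0.937144,  N(d₂) = 0.556573,  e^(−rT) = 0.573547
E₀ = V₀·N(d₁) − D·e^(−rT)·N(d₂)
   = 538.6804·0.937144 − 293.7771·0.573547·0.556573 = 411.041456
B₀ = V₀ − E₀ = 538.6804 − 411.041456 = 127.638944
e^(−λT) = (B₀·e^(rT)/D − 0.3)/(1 − 0.3) = (127.6389·1.743536/293.7771 − 0.3)/0.7 = 0.65360482
λ = −ln(0.65360482)/7.1731 = 0.059284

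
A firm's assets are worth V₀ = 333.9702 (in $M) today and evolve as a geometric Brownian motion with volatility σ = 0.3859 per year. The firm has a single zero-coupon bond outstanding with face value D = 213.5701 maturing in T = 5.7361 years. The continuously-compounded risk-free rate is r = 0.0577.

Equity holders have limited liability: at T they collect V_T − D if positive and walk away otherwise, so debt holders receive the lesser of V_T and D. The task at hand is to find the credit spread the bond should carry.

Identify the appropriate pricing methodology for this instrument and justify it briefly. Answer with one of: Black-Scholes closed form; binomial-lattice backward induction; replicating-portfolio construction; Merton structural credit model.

framework: Merton structural credit model

Key observation: assets follow a GBM and default happens iff V_T < 213.5701; valuing claims on that split (equity as a call, risky debt as the residual) is the structural model's definition.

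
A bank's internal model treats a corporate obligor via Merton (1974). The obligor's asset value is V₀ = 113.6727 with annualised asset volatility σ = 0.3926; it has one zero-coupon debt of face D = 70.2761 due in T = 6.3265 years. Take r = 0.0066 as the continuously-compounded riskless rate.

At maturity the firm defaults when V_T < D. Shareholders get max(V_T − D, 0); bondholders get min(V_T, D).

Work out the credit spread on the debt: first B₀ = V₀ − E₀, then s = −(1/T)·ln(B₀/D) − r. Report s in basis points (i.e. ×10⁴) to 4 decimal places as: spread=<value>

spread=408.0937

Work the structural quantities from V₀ = 113.6727 against face 70.2761:
d₁ = [ln(V₀/D) + (r + σ²/2)T] / (σ√T)
   = [ln(113.6727/70.2761) + (0.0066 + 0.5·0.3926²)·6.3265] / (0.3926·√6.3265)
   = [0.480891 + 0.529322] / 0.987489 = 1.023013
d₂ = d₁ − σ√T = 1.023013 − 0.987489 = 0.035524
N(d₁) = 0.846849,  N(d₂) = 0.514169,  e^(−rT) = 0.959105
E₀ = V₀·N(d₁) − D·e^(−rT)·N(d₂)
   = 113.6727·0.846849 − 70.2761·0.959105·0.514169 = 61.607519
B₀ = V₀ − E₀ = 113.6727 − 61.607519 = 52.065181
spread = −(1/T)·ln(B₀/D) − r = −(1/6.3265)·ln(52.065181/70.2761) − 0.0066 = 0.04080937
in basis points: 0.04080937 × 10⁴ = 408.0937 bp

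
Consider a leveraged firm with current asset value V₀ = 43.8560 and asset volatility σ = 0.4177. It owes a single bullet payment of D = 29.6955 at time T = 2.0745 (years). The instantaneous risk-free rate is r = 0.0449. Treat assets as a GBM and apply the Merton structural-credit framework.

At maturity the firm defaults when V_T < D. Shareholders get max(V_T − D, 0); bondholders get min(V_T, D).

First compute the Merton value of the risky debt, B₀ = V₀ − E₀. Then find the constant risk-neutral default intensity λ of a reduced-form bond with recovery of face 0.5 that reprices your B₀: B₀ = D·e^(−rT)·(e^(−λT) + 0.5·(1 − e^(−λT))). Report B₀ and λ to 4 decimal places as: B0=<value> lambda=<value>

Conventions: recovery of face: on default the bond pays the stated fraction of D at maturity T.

Apply the equity-as-call identities (strike 29.6955, horizon 2.0745 years):
d₁ = [ln(V₀/D) + (r + σ²/2)T] / (σ√T)
   = [ln(43.8560/29.6955) + (0.0449 + 0.5·0.4177²)·2.0745] / (0.4177·√2.0745)
   = [0.389916 + 0.274117] / 0.601619 = 1.103745
d₂ = d₁ − σ√T = 1.103745 − 0.601619 = 0.502127
N(d₁) = 0.865148,  N(d₂) = 0.692211,  e^(−rT) = 0.911061
E₀ = V₀·N(d₁) − D·e^(−rT)·N(d₂)
   = 43.8560·0.865148 − 29.6955·0.911061·0.692211 = 19.214575
B₀ = V₀ − E₀ = 43.8560 − 19.214575 = 24.641425
e^(−λT) = (B₀·e^(rT)/D − 0.5)/(1 − 0.5) = (24.6414·1.097621/29.6955 − 0.5)/0.5 = 0.82161718
λ = −ln(0.82161718)/2.0745 = 0.094712

B0=24.6414 lambda=0.0947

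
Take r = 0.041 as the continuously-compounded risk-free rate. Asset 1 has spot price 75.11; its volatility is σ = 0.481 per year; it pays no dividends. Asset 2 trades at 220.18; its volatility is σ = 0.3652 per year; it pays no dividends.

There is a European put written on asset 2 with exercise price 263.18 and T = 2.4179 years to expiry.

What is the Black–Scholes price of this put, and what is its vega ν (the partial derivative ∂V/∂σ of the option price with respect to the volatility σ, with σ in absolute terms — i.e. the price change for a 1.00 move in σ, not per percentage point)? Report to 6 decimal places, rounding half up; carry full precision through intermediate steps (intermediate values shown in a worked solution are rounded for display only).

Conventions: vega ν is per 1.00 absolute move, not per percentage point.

σ√T = 0.3652·√2.4179 = 0.567871
d₁ = (ln(S/K) + (r+σ²/2)T) / (σ√T) = (ln(220.18/263.18) + (0.041+0.3652²/2)·2.4179) / 0.567871 = (-0.178393 + 0.260373) / 0.567871 = 0.144364
d₂ = d₁ − σ√T = 0.144364 − 0.567871 = -0.423508
e^{−rT} = 0.905621
N(−d₁) = 0.442607,  N(−d₂) = 0.664038
Put price V = K·e^{−rT}·N(−d₂) − S·N(−d₁) = 158.267668 − 97.453130 = 60.814538
φ(d₁) = (1/√(2π))·e^{−d₁²/2} = 0.394807
ν = S·φ(d₁)·√T = 135.170388

price = 60.814538
ν = 135.170388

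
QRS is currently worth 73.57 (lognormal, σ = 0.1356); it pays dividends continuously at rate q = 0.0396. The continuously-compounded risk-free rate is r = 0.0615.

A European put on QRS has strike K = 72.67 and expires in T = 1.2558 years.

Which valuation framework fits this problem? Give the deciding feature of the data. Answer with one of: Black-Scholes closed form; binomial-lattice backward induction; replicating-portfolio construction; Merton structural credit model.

framework: Black-Scholes closed form

Key observation: a European-exercise option on QRS struck at 72.67 — a GBM underlying with constant parameters — admits an analytic price: the data contain no early exercise, no discrete tree, no debt structure.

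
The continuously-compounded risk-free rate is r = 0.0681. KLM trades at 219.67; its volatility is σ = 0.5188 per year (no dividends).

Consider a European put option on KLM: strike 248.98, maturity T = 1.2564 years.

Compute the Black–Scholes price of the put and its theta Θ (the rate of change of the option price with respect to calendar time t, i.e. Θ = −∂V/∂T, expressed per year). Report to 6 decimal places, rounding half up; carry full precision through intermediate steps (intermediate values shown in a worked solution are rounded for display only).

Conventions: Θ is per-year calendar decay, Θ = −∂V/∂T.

price = 55.832432
Θ = -9.820100

σ√T = 0.5188·√1.2564 = 0.581519
d₁ = (ln(S/K) + (r+σ²/2)T) / (σ√T) = (ln(219.67/248.98) + (0.0681+0.5188²/2)·1.2564) / 0.581519 = (-0.125246 + 0.254643) / 0.581519 = 0.222515
d₂ = d₁ − σ√T = 0.222515 − 0.581519 = -0.359004
e^{−rT} = 0.917997
N(−d₁) = 0.411956,  N(−d₂) = 0.640204
Put price V = K·e^{−rT}·N(−d₂) − S·N(−d₁) = 146.326891 − 90.494459 = 55.832432
φ(d₁) = (1/√(2π))·e^{−d₁²/2} = 0.389187
Θ = −S·φ(d₁)·σ/(2√T) + r·K·e^{−rT}·N(−d₂) = −19.784961 + 9.964861 = -9.820100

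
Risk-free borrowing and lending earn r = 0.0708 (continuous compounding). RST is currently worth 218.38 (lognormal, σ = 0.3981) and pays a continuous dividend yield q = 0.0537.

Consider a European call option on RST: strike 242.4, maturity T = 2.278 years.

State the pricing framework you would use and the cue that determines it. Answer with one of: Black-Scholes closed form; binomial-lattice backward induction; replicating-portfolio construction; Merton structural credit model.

framework: Black-Scholes closed form

Key observation: the strike-242.4 call on RST is European-exercise on a continuously-modelled lognormal underlying, so its value is a single closed-form evaluation.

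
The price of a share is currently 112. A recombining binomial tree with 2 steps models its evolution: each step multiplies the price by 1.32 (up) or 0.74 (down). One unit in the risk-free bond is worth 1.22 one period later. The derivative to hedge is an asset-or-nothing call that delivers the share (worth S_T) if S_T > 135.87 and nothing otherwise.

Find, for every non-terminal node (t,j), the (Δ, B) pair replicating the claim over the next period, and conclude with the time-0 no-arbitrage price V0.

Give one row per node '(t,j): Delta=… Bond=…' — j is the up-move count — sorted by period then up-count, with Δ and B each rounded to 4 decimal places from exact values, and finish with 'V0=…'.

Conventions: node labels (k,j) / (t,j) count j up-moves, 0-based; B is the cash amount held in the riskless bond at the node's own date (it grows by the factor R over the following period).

Under the risk-neutral measure, an up-move has probability p* = (R−d)/(u−d) = 0.8276 and values discount at R = 1.22.
Terminal payoffs: V(2,0)=0.0000, V(2,1)=0.0000, V(2,2)=195.1488
(1,0): S=82.8800. Δ = (V_up−V_dn)/(S_up−S_dn) = (0.0000−0.0000)/(109.4016−61.3312) = 0.0000. V = [p*·0.0000 + (1−p*)·0.0000]/1.22 = 0.0000. B = V − Δ·S = 0.0000.
(1,1): S=147.8400. Δ = (V_up−V_dn)/(S_up−S_dn) = (195.1488−0.0000)/(195.1488−109.4016) = 2.2759. V = [p*·195.1488 + (1−p*)·0.0000]/1.22 = 132.3791. B = V − Δ·S = -204.0844.
(0,0): S=112.0000. Δ = (V_up−V_dn)/(S_up−S_dn) = (132.3791−0.0000)/(147.8400−82.8800) = 2.0379. V = [p*·132.3791 + (1−p*)·0.0000]/1.22 = 89.7993. B = V − Δ·S = -138.4405.
Sanity check at the root: Δ(0,0)·S0 + B(0,0) reproduces V0 = 89.7993.

(0,0): Delta=2.0379 Bond=-138.4405
(1,0): Delta=0.0000 Bond=0.0000
(1,1): Delta=2.2759 Bond=-204.0844
V0=89.7993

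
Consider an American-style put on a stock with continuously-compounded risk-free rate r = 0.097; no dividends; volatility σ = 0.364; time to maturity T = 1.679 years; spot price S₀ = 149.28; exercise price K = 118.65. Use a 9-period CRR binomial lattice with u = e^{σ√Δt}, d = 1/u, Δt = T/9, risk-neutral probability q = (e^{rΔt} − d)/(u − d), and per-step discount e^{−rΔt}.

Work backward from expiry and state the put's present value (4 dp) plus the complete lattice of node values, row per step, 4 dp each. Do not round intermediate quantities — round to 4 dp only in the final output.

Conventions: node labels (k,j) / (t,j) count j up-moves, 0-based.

Δt=0.18656  u=1.17025  d=0.85452  q=0.51861  discount=0.98207
step 9 (expiry): payoffs max(K−S,0) = 82.3851 68.9855 50.6350 25.5042 0.0000 0.0000 0.0000 0.0000 0.0000 0.0000
k=8: (k=8,j=0): S=42.4391, K−S=76.2109, hold=74.0831 ⇒ V=76.2109 exercise | (k=8,j=1): S=58.1199, K−S=60.5301, hold=58.4023 ⇒ V=60.5301 exercise | (k=8,j=2): S=79.5947, K−S=39.0553, hold=36.9276 ⇒ V=39.0553 exercise | (k=8,j=3): S=109.0041, K−S=9.6459, hold=12.0573 ⇒ V=12.0573 continue | (k=8,j=4): S=149.2800, K−S=0.0000, hold=0.0000 ⇒ V=0.0000 continue | (k=8,j=5): S=204.4375, K−S=0.0000, hold=0.0000 ⇒ V=0.0000 continue | (k=8,j=6): S=279.9750, K−S=0.0000, hold=0.0000 ⇒ V=0.0000 continue | (k=8,j=7): S=383.4230, K−S=0.0000, hold=0.0000 ⇒ V=0.0000 continue | (k=8,j=8): S=525.0939, K−S=0.0000, hold=0.0000 ⇒ V=0.0000 continue
k=7: (k=7,j=0): S=49.6645, K−S=68.9855, hold=66.8578 ⇒ V=68.9855 exercise | (k=7,j=1): S=68.0150, K−S=50.6350, hold=48.5073 ⇒ V=50.6350 exercise | (k=7,j=2): S=93.1458, K−S=25.5042, hold=24.6045 ⇒ V=25.5042 exercise | (k=7,j=3): S=127.5623, K−S=0.0000, hold=5.7001 ⇒ V=5.7001 continue | (k=7,j=4): S=174.6952, K−S=0.0000, hold=0.0000 ⇒ V=0.0000 continue | (k=7,j=5): S=239.2433, K−S=0.0000, hold=0.0000 ⇒ V=0.0000 continue | (k=7,j=6): S=327.6413, K−S=0.0000, hold=0.0000 ⇒ V=0.0000 continue | (k=7,j=7): S=448.7015, K−S=0.0000, hold=0.0000 ⇒ V=0.0000 continue
k=6: (k=6,j=0): S=58.1199, K−S=60.5301, hold=58.4023 ⇒ V=60.5301 exercise | (k=6,j=1): S=79.5947, K−S=39.0553, hold=36.9276 ⇒ V=39.0553 exercise | (k=6,j=2): S=109.0041, K−S=9.6459, hold=14.9604 ⇒ V=14.9604 continue | (k=6,j=3): S=149.2800, K−S=0.0000, hold=2.6948 ⇒ V=2.6948 continue | (k=6,j=4): S=204.4375, K−S=0.0000, hold=0.0000 ⇒ V=0.0000 continue | (k=6,j=5): S=279.9750, K−S=0.0000, hold=0.0000 ⇒ V=0.0000 continue | (k=6,j=6): S=383.4230, K−S=0.0000, hold=0.0000 ⇒ V=0.0000 continue
k=5: (k=5,j=0): S=68.0150, K−S=50.6350, hold=48.5073 ⇒ V=50.6350 exercise | (k=5,j=1): S=93.1458, K−S=25.5042, hold=26.0831 ⇒ V=26.0831 continue | (k=5,j=2): S=127.5623, K−S=0.0000, hold=8.4451 ⇒ V=8.4451 continue | (k=5,j=3): S=174.6952, K−S=0.0000, hold=1.2740 ⇒ V=1.2740 continue | (k=5,j=4): S=239.2433, K−S=0.0000, hold=0.0000 ⇒ V=0.0000 continue | (k=5,j=5): S=327.6413, K−S=0.0000, hold=0.0000 ⇒ V=0.0000 continue
k=4: (k=4,j=0): S=79.5947, K−S=39.0553, hold=37.2224 ⇒ V=39.0553 exercise | (k=4,j=1): S=109.0041, K−S=9.6459, hold=16.6321 ⇒ V=16.6321 continue | (k=4,j=2): S=149.2800, K−S=0.0000, hold=4.6413 ⇒ V=4.6413 continue | (k=4,j=3): S=204.4375, K−S=0.0000, hold=0.6023 ⇒ V=0.6023 continue | (k=4,j=4): S=279.9750, K−S=0.0000, hold=0.0000 ⇒ V=0.0000 continue
k=3: (k=3,j=0): S=93.1458, K−S=25.5042, hold=26.9346 ⇒ V=26.9346 continue | (k=3,j=1): S=127.5623, K−S=0.0000, hold=10.2268 ⇒ V=10.2268 continue | (k=3,j=2): S=174.6952, K−S=0.0000, hold=2.5010 ⇒ V=2.5010 continue | (k=3,j=3): S=239.2433, K−S=0.0000, hold=0.2847 ⇒ V=0.2847 continue
k=2: (k=2,j=0): S=109.0041, K−S=9.6459, hold=17.9421 ⇒ V=17.9421 continue | (k=2,j=1): S=149.2800, K−S=0.0000, hold=6.1086 ⇒ V=6.1086 continue | (k=2,j=2): S=204.4375, K−S=0.0000, hold=1.3274 ⇒ V=1.3274 continue
k=1: (k=1,j=0): S=127.5623, K−S=0.0000, hold=11.5934 ⇒ V=11.5934 continue | (k=1,j=1): S=174.6952, K−S=0.0000, hold=3.5639 ⇒ V=3.5639 continue
k=0: (k=0,j=0): S=149.2800, K−S=0.0000, hold=7.2960 ⇒ V=7.2960 continue

price = 7.2960
tree:
7.2960
11.5934 3.5639
17.9421 6.1086 1.3274
26.9346 10.2268 2.5010 0.2847
39.0553 16.6321 4.6413 0.6023 0.0000
50.6350 26.0831 8.4451 1.2740 0.0000 0.0000
60.5301 39.0553 14.9604 2.6948 0.0000 0.0000 0.0000
68.9855 50.6350 25.5042 5.7001 0.0000 0.0000 0.0000 0.0000
76.2109 60.5301 39.0553 12.0573 0.0000 0.0000 0.0000 0.0000 0.0000
82.3851 68.9855 50.6350 25.5042 0.0000 0.0000 0.0000 0.0000 0.0000 0.0000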